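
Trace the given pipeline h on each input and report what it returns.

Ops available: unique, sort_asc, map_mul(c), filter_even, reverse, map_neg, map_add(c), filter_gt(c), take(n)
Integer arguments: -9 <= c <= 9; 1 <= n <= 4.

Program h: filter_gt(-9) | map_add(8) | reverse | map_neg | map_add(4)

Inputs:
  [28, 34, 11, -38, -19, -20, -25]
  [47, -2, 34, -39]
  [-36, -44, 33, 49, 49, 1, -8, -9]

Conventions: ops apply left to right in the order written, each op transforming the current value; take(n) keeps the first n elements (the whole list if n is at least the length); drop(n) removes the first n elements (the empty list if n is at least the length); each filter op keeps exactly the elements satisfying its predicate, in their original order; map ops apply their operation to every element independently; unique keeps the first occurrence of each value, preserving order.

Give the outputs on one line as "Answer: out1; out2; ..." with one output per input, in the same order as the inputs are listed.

[-15, -38, -32]; [-38, -2, -51]; [4, -5, -53, -53, -37]

Execution, op by op:
  [28, 34, 11, -38, -19, -20, -25] -> [28, 34, 11] -> [36, 42, 19] -> [19, 42, 36] -> [-19, -42, -36] -> [-15, -38, -32]
  [47, -2, 34, -39] -> [47, -2, 34] -> [55, 6, 42] -> [42, 6, 55] -> [-42, -6, -55] -> [-38, -2, -51]
  [-36, -44, 33, 49, 49, 1, -8, -9] -> [33, 49, 49, 1, -8] -> [41, 57, 57, 9, 0] -> [0, 9, 57, 57, 41] -> [0, -9, -57, -57, -41] -> [4, -5, -53, -53, -37]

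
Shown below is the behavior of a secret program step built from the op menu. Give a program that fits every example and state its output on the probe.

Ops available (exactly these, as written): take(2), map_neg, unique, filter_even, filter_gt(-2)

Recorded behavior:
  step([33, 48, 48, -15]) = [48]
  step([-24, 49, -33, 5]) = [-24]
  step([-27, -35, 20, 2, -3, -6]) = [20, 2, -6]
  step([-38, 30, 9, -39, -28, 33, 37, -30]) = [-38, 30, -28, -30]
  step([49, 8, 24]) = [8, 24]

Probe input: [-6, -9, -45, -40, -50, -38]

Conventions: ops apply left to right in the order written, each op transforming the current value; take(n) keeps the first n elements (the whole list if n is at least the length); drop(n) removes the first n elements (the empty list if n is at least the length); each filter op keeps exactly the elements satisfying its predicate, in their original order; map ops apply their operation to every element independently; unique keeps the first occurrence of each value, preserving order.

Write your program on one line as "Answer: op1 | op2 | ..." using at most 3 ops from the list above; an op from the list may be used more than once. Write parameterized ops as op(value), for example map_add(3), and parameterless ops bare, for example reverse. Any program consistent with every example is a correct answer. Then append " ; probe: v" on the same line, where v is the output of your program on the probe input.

filter_even | unique ; probe: [-6, -40, -50, -38]

Check, running the answer program on each example:
  [33, 48, 48, -15] -> [48, 48] -> [48]
  [-24, 49, -33, 5] -> [-24] -> [-24]
  [-27, -35, 20, 2, -3, -6] -> [20, 2, -6] -> [20, 2, -6]
  [-38, 30, 9, -39, -28, 33, 37, -30] -> [-38, 30, -28, -30] -> [-38, 30, -28, -30]
  [49, 8, 24] -> [8, 24] -> [8, 24]
  probe: [-6, -9, -45, -40, -50, -38] -> [-6, -40, -50, -38] -> [-6, -40, -50, -38]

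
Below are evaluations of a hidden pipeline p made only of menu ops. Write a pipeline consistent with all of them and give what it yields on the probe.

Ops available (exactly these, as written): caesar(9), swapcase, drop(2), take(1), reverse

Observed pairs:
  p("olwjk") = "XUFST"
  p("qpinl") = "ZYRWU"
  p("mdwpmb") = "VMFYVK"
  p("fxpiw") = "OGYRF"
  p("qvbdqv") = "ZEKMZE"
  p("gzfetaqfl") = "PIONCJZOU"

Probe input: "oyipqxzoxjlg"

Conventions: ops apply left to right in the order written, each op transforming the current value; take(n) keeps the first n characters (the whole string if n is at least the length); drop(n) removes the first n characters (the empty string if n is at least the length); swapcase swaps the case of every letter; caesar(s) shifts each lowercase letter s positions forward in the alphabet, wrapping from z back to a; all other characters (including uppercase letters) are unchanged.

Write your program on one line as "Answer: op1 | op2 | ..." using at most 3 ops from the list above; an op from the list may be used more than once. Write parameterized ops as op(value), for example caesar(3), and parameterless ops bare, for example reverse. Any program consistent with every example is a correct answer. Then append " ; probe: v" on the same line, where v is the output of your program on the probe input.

caesar(9) | swapcase ; probe: "XHRYZGIXGSUP"

Check, running the answer program on each example:
  "olwjk" -> "xufst" -> "XUFST"
  "qpinl" -> "zyrwu" -> "ZYRWU"
  "mdwpmb" -> "vmfyvk" -> "VMFYVK"
  "fxpiw" -> "ogyrf" -> "OGYRF"
  "qvbdqv" -> "zekmze" -> "ZEKMZE"
  "gzfetaqfl" -> "pioncjzou" -> "PIONCJZOU"
  probe: "oyipqxzoxjlg" -> "xhryzgixgsup" -> "XHRYZGIXGSUP"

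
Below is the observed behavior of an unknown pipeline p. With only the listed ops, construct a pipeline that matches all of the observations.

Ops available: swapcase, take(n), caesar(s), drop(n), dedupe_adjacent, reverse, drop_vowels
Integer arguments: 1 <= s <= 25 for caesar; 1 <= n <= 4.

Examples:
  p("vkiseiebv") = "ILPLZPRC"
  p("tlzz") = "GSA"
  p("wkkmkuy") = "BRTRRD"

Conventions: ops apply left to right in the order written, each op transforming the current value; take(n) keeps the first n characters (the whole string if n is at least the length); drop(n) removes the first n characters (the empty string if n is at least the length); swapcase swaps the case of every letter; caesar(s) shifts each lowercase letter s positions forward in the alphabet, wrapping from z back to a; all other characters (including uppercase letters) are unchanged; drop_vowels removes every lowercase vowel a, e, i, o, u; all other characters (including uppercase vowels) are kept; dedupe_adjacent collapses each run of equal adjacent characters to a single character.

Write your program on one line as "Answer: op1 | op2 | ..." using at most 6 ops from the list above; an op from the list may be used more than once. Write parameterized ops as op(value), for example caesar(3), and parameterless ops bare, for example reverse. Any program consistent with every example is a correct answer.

caesar(24) | caesar(9) | swapcase | reverse | drop(1)

Check, running the answer program on each example:
  "vkiseiebv" -> "tigqcgczt" -> "crpzlplic" -> "CRPZLPLIC" -> "CILPLZPRC" -> "ILPLZPRC"
  "tlzz" -> "rjxx" -> "asgg" -> "ASGG" -> "GGSA" -> "GSA"
  "wkkmkuy" -> "uiikisw" -> "drrtrbf" -> "DRRTRBF" -> "FBRTRRD" -> "BRTRRD"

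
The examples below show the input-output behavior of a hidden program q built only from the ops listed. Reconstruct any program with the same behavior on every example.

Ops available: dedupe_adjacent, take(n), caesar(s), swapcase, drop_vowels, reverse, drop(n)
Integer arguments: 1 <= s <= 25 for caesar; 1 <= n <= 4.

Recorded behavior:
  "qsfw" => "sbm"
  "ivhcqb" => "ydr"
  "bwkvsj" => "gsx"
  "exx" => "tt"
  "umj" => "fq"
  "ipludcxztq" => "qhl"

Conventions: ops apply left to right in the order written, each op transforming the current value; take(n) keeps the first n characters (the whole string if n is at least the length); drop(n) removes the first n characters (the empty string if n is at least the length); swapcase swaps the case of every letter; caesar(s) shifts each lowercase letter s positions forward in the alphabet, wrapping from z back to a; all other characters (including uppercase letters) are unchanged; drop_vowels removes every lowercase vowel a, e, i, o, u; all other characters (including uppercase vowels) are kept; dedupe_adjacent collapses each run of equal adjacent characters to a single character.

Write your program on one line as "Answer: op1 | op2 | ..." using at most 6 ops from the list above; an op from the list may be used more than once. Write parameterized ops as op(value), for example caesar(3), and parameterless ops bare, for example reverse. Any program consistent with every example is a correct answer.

caesar(22) | drop_vowels | take(4) | take(3) | reverse

Check, running the answer program on each example:
  "qsfw" -> "mobs" -> "mbs" -> "mbs" -> "mbs" -> "sbm"
  "ivhcqb" -> "erdymx" -> "rdymx" -> "rdym" -> "rdy" -> "ydr"
  "bwkvsj" -> "xsgrof" -> "xsgrf" -> "xsgr" -> "xsg" -> "gsx"
  "exx" -> "att" -> "tt" -> "tt" -> "tt" -> "tt"
  "umj" -> "qif" -> "qf" -> "qf" -> "qf" -> "fq"
  "ipludcxztq" -> "elhqzytvpm" -> "lhqzytvpm" -> "lhqz" -> "lhq" -> "qhl"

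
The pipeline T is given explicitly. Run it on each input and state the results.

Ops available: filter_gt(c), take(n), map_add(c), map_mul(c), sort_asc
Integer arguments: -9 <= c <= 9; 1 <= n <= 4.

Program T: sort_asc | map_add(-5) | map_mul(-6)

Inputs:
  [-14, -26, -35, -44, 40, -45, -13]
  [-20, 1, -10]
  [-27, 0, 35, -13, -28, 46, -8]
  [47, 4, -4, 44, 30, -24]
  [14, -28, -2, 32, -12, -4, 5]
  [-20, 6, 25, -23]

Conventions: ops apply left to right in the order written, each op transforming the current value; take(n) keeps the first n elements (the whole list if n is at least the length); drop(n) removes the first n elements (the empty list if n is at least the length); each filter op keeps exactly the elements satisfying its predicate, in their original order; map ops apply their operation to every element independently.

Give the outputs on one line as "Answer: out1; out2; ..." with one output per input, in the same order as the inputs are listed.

[300, 294, 240, 186, 114, 108, -210]; [150, 90, 24]; [198, 192, 108, 78, 30, -180, -246]; [174, 54, 6, -150, -234, -252]; [198, 102, 54, 42, 0, -54, -162]; [168, 150, -6, -120]

Execution, op by op:
  [-14, -26, -35, -44, 40, -45, -13] -> [-45, -44, -35, -26, -14, -13, 40] -> [-50, -49, -40, -31, -19, -18, 35] -> [300, 294, 240, 186, 114, 108, -210]
  [-20, 1, -10] -> [-20, -10, 1] -> [-25, -15, -4] -> [150, 90, 24]
  [-27, 0, 35, -13, -28, 46, -8] -> [-28, -27, -13, -8, 0, 35, 46] -> [-33, -32, -18, -13, -5, 30, 41] -> [198, 192, 108, 78, 30, -180, -246]
  [47, 4, -4, 44, 30, -24] -> [-24, -4, 4, 30, 44, 47] -> [-29, -9, -1, 25, 39, 42] -> [174, 54, 6, -150, -234, -252]
  [14, -28, -2, 32, -12, -4, 5] -> [-28, -12, -4, -2, 5, 14, 32] -> [-33, -17, -9, -7, 0, 9, 27] -> [198, 102, 54, 42, 0, -54, -162]
  [-20, 6, 25, -23] -> [-23, -20, 6, 25] -> [-28, -25, 1, 20] -> [168, 150, -6, -120]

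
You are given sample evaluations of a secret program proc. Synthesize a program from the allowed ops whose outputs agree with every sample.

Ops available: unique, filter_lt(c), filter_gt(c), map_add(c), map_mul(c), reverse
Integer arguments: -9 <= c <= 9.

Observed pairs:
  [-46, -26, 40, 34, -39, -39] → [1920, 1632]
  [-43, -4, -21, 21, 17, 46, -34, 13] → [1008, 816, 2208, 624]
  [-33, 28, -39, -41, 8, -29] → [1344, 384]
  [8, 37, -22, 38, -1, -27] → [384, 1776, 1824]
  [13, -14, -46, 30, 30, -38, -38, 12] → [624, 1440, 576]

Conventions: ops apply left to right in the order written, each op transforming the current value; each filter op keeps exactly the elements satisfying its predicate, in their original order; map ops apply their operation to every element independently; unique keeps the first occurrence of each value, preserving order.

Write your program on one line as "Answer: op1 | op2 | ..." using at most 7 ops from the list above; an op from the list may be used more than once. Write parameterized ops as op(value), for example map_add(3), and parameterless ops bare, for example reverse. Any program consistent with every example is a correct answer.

reverse | map_mul(-8) | filter_lt(4) | unique | map_mul(-6) | reverse

Check, running the answer program on each example:
  [-46, -26, 40, 34, -39, -39] -> [-39, -39, 34, 40, -26, -46] -> [312, 312, -272, -320, 208, 368] -> [-272, -320] -> [-272, -320] -> [1632, 1920] -> [1920, 1632]
  [-43, -4, -21, 21, 17, 46, -34, 13] -> [13, -34, 46, 17, 21, -21, -4, -43] -> [-104, 272, -368, -136, -168, 168, 32, 344] -> [-104, -368, -136, -168] -> [-104, -368, -136, -168] -> [624, 2208, 816, 1008] -> [1008, 816, 2208, 624]
  [-33, 28, -39, -41, 8, -29] -> [-29, 8, -41, -39, 28, -33] -> [232, -64, 328, 312, -224, 264] -> [-64, -224] -> [-64, -224] -> [384, 1344] -> [1344, 384]
  [8, 37, -22, 38, -1, -27] -> [-27, -1, 38, -22, 37, 8] -> [216, 8, -304, 176, -296, -64] -> [-304, -296, -64] -> [-304, -296, -64] -> [1824, 1776, 384] -> [384, 1776, 1824]
  [13, -14, -46, 30, 30, -38, -38, 12] -> [12, -38, -38, 30, 30, -46, -14, 13] -> [-96, 304, 304, -240, -240, 368, 112, -104] -> [-96, -240, -240, -104] -> [-96, -240, -104] -> [576, 1440, 624] -> [624, 1440, 576]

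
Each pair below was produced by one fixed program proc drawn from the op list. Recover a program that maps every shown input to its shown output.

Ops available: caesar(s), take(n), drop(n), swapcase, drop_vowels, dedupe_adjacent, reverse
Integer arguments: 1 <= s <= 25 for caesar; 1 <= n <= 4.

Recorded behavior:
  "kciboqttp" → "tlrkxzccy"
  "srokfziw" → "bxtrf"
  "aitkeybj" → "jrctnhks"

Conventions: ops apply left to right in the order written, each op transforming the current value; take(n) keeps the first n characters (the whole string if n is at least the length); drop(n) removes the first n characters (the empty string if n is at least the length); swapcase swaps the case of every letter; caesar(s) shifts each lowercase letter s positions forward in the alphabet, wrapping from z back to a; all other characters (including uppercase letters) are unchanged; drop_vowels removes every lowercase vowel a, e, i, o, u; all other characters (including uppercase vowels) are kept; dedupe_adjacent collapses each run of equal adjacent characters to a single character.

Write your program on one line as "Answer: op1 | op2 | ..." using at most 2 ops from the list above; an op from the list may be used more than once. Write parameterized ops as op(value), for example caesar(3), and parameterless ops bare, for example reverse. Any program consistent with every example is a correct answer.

caesar(9) | drop_vowels

Check, running the answer program on each example:
  "kciboqttp" -> "tlrkxzccy" -> "tlrkxzccy"
  "srokfziw" -> "baxtoirf" -> "bxtrf"
  "aitkeybj" -> "jrctnhks" -> "jrctnhks"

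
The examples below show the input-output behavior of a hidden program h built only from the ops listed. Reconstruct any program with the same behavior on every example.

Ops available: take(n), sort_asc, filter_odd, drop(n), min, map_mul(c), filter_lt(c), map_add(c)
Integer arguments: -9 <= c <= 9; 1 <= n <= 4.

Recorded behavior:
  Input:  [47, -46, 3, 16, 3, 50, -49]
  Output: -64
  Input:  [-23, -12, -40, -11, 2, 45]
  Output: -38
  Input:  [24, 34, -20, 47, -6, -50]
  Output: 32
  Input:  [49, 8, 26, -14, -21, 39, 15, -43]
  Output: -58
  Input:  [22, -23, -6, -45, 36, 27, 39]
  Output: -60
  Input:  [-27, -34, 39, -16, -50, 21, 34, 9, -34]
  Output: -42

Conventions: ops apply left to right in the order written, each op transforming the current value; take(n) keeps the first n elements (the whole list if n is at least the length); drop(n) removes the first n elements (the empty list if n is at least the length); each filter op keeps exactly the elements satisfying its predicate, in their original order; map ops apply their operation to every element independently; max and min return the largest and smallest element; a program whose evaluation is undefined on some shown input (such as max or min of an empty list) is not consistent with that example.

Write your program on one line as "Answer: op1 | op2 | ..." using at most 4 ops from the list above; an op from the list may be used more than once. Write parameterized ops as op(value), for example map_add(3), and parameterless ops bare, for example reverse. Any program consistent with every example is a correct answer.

filter_odd | map_add(-9) | map_add(-6) | min

Check, running the answer program on each example:
  [47, -46, 3, 16, 3, 50, -49] -> [47, 3, 3, -49] -> [38, -6, -6, -58] -> [32, -12, -12, -64] -> -64
  [-23, -12, -40, -11, 2, 45] -> [-23, -11, 45] -> [-32, -20, 36] -> [-38, -26, 30] -> -38
  [24, 34, -20, 47, -6, -50] -> [47] -> [38] -> [32] -> 32
  [49, 8, 26, -14, -21, 39, 15, -43] -> [49, -21, 39, 15, -43] -> [40, -30, 30, 6, -52] -> [34, -36, 24, 0, -58] -> -58
  [22, -23, -6, -45, 36, 27, 39] -> [-23, -45, 27, 39] -> [-32, -54, 18, 30] -> [-38, -60, 12, 24] -> -60
  [-27, -34, 39, -16, -50, 21, 34, 9, -34] -> [-27, 39, 21, 9] -> [-36, 30, 12, 0] -> [-42, 24, 6, -6] -> -42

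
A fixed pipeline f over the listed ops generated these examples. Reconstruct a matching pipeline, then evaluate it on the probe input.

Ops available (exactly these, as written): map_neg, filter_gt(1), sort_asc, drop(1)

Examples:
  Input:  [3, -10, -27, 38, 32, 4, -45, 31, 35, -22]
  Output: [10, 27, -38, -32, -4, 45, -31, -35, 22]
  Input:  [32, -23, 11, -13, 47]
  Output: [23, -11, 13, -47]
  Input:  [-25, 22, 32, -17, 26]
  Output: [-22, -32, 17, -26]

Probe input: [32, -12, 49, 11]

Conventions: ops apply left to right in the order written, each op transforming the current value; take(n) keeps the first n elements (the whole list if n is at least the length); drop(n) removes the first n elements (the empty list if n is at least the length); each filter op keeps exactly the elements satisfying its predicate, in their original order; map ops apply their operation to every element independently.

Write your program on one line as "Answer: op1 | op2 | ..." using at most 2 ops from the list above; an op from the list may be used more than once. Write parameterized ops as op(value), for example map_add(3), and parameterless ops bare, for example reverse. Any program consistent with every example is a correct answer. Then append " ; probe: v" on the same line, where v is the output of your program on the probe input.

drop(1) | map_neg ; probe: [12, -49, -11]

Check, running the answer program on each example:
  [3, -10, -27, 38, 32, 4, -45, 31, 35, -22] -> [-10, -27, 38, 32, 4, -45, 31, 35, -22] -> [10, 27, -38, -32, -4, 45, -31, -35, 22]
  [32, -23, 11, -13, 47] -> [-23, 11, -13, 47] -> [23, -11, 13, -47]
  [-25, 22, 32, -17, 26] -> [22, 32, -17, 26] -> [-22, -32, 17, -26]
  probe: [32, -12, 49, 11] -> [-12, 49, 11] -> [12, -49, -11]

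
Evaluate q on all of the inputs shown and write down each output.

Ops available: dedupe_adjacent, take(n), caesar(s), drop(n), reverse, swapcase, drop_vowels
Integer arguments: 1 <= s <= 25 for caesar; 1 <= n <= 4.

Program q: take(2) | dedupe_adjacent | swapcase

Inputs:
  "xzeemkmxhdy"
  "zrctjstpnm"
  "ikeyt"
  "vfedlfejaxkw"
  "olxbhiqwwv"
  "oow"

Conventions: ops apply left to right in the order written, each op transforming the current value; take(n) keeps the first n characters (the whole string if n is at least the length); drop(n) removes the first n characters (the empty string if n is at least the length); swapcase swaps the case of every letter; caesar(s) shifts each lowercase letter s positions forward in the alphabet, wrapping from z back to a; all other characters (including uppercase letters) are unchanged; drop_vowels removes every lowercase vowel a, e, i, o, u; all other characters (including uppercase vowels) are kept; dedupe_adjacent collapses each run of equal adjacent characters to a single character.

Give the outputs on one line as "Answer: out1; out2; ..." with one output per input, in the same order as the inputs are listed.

"XZ"; "ZR"; "IK"; "VF"; "OL"; "O"

Execution, op by op:
  "xzeemkmxhdy" -> "xz" -> "xz" -> "XZ"
  "zrctjstpnm" -> "zr" -> "zr" -> "ZR"
  "ikeyt" -> "ik" -> "ik" -> "IK"
  "vfedlfejaxkw" -> "vf" -> "vf" -> "VF"
  "olxbhiqwwv" -> "ol" -> "ol" -> "OL"
  "oow" -> "oo" -> "o" -> "O"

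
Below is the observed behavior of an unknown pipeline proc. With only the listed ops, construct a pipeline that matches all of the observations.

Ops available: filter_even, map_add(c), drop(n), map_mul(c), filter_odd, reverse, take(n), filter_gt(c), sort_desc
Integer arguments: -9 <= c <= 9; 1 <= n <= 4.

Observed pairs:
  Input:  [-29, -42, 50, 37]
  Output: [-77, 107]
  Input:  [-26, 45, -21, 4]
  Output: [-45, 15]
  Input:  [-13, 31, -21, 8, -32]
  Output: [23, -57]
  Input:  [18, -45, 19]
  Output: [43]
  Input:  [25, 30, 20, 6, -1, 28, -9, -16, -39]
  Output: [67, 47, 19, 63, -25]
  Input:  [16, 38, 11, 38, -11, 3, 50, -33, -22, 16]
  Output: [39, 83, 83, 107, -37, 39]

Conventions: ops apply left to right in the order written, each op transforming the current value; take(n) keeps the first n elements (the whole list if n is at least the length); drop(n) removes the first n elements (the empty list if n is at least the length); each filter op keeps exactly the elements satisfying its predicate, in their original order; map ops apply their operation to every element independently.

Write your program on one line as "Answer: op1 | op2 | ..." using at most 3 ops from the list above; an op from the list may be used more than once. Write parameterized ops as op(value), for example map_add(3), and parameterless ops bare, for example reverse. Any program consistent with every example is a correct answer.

filter_even | map_mul(2) | map_add(7)

Check, running the answer program on each example:
  [-29, -42, 50, 37] -> [-42, 50] -> [-84, 100] -> [-77, 107]
  [-26, 45, -21, 4] -> [-26, 4] -> [-52, 8] -> [-45, 15]
  [-13, 31, -21, 8, -32] -> [8, -32] -> [16, -64] -> [23, -57]
  [18, -45, 19] -> [18] -> [36] -> [43]
  [25, 30, 20, 6, -1, 28, -9, -16, -39] -> [30, 20, 6, 28, -16] -> [60, 40, 12, 56, -32] -> [67, 47, 19, 63, -25]
  [16, 38, 11, 38, -11, 3, 50, -33, -22, 16] -> [16, 38, 38, 50, -22, 16] -> [32, 76, 76, 100, -44, 32] -> [39, 83, 83, 107, -37, 39]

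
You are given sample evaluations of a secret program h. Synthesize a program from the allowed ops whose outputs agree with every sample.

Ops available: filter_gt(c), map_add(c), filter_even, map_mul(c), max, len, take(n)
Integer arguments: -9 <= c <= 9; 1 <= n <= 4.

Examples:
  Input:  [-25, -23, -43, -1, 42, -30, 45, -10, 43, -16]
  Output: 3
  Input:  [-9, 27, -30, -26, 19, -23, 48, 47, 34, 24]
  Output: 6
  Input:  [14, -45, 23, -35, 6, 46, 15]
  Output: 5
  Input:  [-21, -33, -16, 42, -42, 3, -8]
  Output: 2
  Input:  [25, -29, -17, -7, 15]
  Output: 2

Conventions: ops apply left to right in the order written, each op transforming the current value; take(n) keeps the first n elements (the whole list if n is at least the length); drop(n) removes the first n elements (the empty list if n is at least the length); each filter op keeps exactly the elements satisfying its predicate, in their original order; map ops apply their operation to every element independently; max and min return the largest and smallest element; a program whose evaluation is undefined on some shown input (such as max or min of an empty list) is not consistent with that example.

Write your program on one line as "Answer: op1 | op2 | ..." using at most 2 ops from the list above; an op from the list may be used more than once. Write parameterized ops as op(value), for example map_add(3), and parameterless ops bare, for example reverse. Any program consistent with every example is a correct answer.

filter_gt(-1) | len

Check, running the answer program on each example:
  [-25, -23, -43, -1, 42, -30, 45, -10, 43, -16] -> [42, 45, 43] -> 3
  [-9, 27, -30, -26, 19, -23, 48, 47, 34, 24] -> [27, 19, 48, 47, 34, 24] -> 6
  [14, -45, 23, -35, 6, 46, 15] -> [14, 23, 6, 46, 15] -> 5
  [-21, -33, -16, 42, -42, 3, -8] -> [42, 3] -> 2
  [25, -29, -17, -7, 15] -> [25, 15] -> 2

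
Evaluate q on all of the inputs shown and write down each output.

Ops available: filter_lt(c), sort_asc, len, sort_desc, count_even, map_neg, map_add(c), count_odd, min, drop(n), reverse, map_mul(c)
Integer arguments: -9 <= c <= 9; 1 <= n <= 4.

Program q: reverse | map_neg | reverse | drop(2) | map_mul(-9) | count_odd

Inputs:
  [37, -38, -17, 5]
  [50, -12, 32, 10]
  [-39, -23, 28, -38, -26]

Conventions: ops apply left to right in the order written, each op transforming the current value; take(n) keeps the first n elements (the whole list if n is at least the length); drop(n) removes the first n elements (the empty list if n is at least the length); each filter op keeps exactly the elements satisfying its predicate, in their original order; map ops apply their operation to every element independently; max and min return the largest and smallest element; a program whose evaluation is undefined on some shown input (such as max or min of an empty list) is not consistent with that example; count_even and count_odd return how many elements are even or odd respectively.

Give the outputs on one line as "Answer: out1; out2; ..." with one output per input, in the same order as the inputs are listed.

Execution, op by op:
  [37, -38, -17, 5] -> [5, -17, -38, 37] -> [-5, 17, 38, -37] -> [-37, 38, 17, -5] -> [17, -5] -> [-153, 45] -> 2
  [50, -12, 32, 10] -> [10, 32, -12, 50] -> [-10, -32, 12, -50] -> [-50, 12, -32, -10] -> [-32, -10] -> [288, 90] -> 0
  [-39, -23, 28, -38, -26] -> [-26, -38, 28, -23, -39] -> [26, 38, -28, 23, 39] -> [39, 23, -28, 38, 26] -> [-28, 38, 26] -> [252, -342, -234] -> 0

2; 0; 0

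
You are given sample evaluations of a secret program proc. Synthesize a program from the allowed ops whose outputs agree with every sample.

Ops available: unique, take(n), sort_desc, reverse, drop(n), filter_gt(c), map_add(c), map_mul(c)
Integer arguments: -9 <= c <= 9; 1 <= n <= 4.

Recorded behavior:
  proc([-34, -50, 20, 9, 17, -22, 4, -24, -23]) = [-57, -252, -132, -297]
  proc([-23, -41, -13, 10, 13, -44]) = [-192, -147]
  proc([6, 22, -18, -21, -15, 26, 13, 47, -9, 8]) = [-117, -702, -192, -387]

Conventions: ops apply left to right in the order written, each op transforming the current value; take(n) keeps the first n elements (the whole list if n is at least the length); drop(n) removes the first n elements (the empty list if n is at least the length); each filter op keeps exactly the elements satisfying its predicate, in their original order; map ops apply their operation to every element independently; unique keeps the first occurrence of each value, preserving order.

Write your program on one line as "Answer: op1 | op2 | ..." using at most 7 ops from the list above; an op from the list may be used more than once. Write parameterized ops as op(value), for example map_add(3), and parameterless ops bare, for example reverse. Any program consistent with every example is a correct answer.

map_mul(5) | reverse | map_add(-1) | filter_gt(3) | map_mul(-3) | take(4)

Check, running the answer program on each example:
  [-34, -50, 20, 9, 17, -22, 4, -24, -23] -> [-170, -250, 100, 45, 85, -110, 20, -120, -115] -> [-115, -120, 20, -110, 85, 45, 100, -250, -170] -> [-116, -121, 19, -111, 84, 44, 99, -251, -171] -> [19, 84, 44, 99] -> [-57, -252, -132, -297] -> [-57, -252, -132, -297]
  [-23, -41, -13, 10, 13, -44] -> [-115, -205, -65, 50, 65, -220] -> [-220, 65, 50, -65, -205, -115] -> [-221, 64, 49, -66, -206, -116] -> [64, 49] -> [-192, -147] -> [-192, -147]
  [6, 22, -18, -21, -15, 26, 13, 47, -9, 8] -> [30, 110, -90, -105, -75, 130, 65, 235, -45, 40] -> [40, -45, 235, 65, 130, -75, -105, -90, 110, 30] -> [39, -46, 234, 64, 129, -76, -106, -91, 109, 29] -> [39, 234, 64, 129, 109, 29] -> [-117, -702, -192, -387, -327, -87] -> [-117, -702, -192, -387]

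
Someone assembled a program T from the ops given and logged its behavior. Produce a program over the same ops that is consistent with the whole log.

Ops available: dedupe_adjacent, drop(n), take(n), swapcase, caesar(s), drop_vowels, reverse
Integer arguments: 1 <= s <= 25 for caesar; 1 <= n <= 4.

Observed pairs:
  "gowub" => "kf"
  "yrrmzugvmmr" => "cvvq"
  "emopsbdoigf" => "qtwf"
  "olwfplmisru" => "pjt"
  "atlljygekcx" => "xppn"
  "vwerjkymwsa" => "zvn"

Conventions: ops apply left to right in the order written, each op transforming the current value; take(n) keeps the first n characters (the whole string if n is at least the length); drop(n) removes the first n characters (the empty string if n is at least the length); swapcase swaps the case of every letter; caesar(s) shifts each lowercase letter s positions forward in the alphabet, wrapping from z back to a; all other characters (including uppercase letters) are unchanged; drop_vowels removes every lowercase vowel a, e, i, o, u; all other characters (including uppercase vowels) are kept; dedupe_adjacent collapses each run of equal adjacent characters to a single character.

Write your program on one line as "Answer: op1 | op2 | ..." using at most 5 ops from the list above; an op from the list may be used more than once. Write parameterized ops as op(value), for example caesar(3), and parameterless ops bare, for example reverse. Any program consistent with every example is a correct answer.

drop_vowels | take(4) | caesar(4) | drop_vowels

Check, running the answer program on each example:
  "gowub" -> "gwb" -> "gwb" -> "kaf" -> "kf"
  "yrrmzugvmmr" -> "yrrmzgvmmr" -> "yrrm" -> "cvvq" -> "cvvq"
  "emopsbdoigf" -> "mpsbdgf" -> "mpsb" -> "qtwf" -> "qtwf"
  "olwfplmisru" -> "lwfplmsr" -> "lwfp" -> "pajt" -> "pjt"
  "atlljygekcx" -> "tlljygkcx" -> "tllj" -> "xppn" -> "xppn"
  "vwerjkymwsa" -> "vwrjkymws" -> "vwrj" -> "zavn" -> "zvn"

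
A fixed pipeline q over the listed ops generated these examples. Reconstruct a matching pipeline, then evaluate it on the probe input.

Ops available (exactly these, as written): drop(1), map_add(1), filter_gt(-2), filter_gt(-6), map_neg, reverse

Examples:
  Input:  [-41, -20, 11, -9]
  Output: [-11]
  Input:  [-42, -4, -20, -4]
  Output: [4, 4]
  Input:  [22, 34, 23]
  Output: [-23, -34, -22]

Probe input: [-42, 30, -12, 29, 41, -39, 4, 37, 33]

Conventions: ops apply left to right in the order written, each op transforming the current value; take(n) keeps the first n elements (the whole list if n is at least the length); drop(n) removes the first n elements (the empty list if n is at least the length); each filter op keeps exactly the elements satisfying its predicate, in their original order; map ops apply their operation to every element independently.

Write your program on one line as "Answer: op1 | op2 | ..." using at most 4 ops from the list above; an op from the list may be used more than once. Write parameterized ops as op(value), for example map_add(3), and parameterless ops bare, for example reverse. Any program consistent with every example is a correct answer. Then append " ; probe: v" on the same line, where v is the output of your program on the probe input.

filter_gt(-6) | map_neg | reverse ; probe: [-33, -37, -4, -41, -29, -30]

Check, running the answer program on each example:
  [-41, -20, 11, -9] -> [11] -> [-11] -> [-11]
  [-42, -4, -20, -4] -> [-4, -4] -> [4, 4] -> [4, 4]
  [22, 34, 23] -> [22, 34, 23] -> [-22, -34, -23] -> [-23, -34, -22]
  probe: [-42, 30, -12, 29, 41, -39, 4, 37, 33] -> [30, 29, 41, 4, 37, 33] -> [-30, -29, -41, -4, -37, -33] -> [-33, -37, -4, -41, -29, -30]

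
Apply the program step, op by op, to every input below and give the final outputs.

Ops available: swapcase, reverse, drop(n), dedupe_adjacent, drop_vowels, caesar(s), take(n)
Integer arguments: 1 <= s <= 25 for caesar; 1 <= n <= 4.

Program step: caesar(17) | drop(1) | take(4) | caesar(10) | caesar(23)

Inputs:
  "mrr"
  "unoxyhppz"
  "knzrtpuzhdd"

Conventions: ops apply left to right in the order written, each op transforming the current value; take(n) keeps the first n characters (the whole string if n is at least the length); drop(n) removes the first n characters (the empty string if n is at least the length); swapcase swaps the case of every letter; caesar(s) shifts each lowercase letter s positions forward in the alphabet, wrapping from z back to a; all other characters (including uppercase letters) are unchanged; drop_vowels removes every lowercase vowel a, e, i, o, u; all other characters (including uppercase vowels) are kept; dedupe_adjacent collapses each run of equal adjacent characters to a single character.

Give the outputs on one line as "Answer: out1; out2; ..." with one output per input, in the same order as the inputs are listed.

Execution, op by op:
  "mrr" -> "dii" -> "ii" -> "ii" -> "ss" -> "pp"
  "unoxyhppz" -> "lefopyggq" -> "efopyggq" -> "efop" -> "opyz" -> "lmvw"
  "knzrtpuzhdd" -> "beqikglqyuu" -> "eqikglqyuu" -> "eqik" -> "oasu" -> "lxpr"

"pp"; "lmvw"; "lxpr"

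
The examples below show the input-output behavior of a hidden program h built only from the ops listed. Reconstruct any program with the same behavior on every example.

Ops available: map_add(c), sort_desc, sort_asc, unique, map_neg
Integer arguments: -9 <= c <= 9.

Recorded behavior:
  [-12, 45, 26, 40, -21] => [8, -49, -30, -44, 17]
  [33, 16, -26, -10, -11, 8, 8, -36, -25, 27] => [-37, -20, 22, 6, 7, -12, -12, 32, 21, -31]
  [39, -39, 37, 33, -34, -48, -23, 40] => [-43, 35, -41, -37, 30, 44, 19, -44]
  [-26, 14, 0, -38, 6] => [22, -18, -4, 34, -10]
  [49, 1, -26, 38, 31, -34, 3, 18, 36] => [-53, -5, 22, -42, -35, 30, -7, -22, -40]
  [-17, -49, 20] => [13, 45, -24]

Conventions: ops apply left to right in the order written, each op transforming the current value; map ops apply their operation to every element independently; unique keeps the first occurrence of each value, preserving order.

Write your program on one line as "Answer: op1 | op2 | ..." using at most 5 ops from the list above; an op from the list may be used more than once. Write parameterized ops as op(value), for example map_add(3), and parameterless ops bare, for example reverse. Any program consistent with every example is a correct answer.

map_add(5) | map_add(2) | map_neg | map_add(3)

Check, running the answer program on each example:
  [-12, 45, 26, 40, -21] -> [-7, 50, 31, 45, -16] -> [-5, 52, 33, 47, -14] -> [5, -52, -33, -47, 14] -> [8, -49, -30, -44, 17]
  [33, 16, -26, -10, -11, 8, 8, -36, -25, 27] -> [38, 21, -21, -5, -6, 13, 13, -31, -20, 32] -> [40, 23, -19, -3, -4, 15, 15, -29, -18, 34] -> [-40, -23, 19, 3, 4, -15, -15, 29, 18, -34] -> [-37, -20, 22, 6, 7, -12, -12, 32, 21, -31]
  [39, -39, 37, 33, -34, -48, -23, 40] -> [44, -34, 42, 38, -29, -43, -18, 45] -> [46, -32, 44, 40, -27, -41, -16, 47] -> [-46, 32, -44, -40, 27, 41, 16, -47] -> [-43, 35, -41, -37, 30, 44, 19, -44]
  [-26, 14, 0, -38, 6] -> [-21, 19, 5, -33, 11] -> [-19, 21, 7, -31, 13] -> [19, -21, -7, 31, -13] -> [22, -18, -4, 34, -10]
  [49, 1, -26, 38, 31, -34, 3, 18, 36] -> [54, 6, -21, 43, 36, -29, 8, 23, 41] -> [56, 8, -19, 45, 38, -27, 10, 25, 43] -> [-56, -8, 19, -45, -38, 27, -10, -25, -43] -> [-53, -5, 22, -42, -35, 30, -7, -22, -40]
  [-17, -49, 20] -> [-12, -44, 25] -> [-10, -42, 27] -> [10, 42, -27] -> [13, 45, -24]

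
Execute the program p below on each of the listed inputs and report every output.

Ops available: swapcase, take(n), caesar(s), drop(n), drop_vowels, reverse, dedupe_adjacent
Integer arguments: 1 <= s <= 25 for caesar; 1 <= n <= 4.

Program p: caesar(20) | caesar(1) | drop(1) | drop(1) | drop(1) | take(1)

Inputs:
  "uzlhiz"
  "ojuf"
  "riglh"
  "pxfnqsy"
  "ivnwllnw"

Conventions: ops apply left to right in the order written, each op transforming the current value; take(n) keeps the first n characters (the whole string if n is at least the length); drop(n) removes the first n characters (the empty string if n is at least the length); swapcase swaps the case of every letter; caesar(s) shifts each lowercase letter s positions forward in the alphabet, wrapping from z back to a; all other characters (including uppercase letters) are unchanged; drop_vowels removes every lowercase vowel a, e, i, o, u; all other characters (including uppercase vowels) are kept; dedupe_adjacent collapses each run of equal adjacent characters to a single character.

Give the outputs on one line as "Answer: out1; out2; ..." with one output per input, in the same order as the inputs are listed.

Execution, op by op:
  "uzlhiz" -> "otfbct" -> "pugcdu" -> "ugcdu" -> "gcdu" -> "cdu" -> "c"
  "ojuf" -> "idoz" -> "jepa" -> "epa" -> "pa" -> "a" -> "a"
  "riglh" -> "lcafb" -> "mdbgc" -> "dbgc" -> "bgc" -> "gc" -> "g"
  "pxfnqsy" -> "jrzhkms" -> "ksailnt" -> "sailnt" -> "ailnt" -> "ilnt" -> "i"
  "ivnwllnw" -> "cphqffhq" -> "dqirggir" -> "qirggir" -> "irggir" -> "rggir" -> "r"

"c"; "a"; "g"; "i"; "r"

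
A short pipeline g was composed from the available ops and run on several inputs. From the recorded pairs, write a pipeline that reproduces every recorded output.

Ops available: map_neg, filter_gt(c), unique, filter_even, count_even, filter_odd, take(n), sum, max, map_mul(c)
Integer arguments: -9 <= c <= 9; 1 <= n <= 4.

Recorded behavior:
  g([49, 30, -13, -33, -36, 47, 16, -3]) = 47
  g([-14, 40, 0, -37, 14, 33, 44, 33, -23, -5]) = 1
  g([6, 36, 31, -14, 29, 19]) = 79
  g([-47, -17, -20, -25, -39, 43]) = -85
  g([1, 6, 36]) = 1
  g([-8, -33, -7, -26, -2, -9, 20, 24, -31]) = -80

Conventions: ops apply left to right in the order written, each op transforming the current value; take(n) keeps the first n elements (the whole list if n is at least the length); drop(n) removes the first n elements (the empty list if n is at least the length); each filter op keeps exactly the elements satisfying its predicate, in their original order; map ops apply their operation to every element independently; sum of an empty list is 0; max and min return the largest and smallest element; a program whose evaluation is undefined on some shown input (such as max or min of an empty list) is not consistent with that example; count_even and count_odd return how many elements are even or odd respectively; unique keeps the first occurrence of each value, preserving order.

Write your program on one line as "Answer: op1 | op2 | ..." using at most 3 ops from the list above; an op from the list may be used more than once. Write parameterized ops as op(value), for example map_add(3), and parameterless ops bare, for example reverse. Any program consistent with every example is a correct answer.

filter_odd | sum

Check, running the answer program on each example:
  [49, 30, -13, -33, -36, 47, 16, -3] -> [49, -13, -33, 47, -3] -> 47
  [-14, 40, 0, -37, 14, 33, 44, 33, -23, -5] -> [-37, 33, 33, -23, -5] -> 1
  [6, 36, 31, -14, 29, 19] -> [31, 29, 19] -> 79
  [-47, -17, -20, -25, -39, 43] -> [-47, -17, -25, -39, 43] -> -85
  [1, 6, 36] -> [1] -> 1
  [-8, -33, -7, -26, -2, -9, 20, 24, -31] -> [-33, -7, -9, -31] -> -80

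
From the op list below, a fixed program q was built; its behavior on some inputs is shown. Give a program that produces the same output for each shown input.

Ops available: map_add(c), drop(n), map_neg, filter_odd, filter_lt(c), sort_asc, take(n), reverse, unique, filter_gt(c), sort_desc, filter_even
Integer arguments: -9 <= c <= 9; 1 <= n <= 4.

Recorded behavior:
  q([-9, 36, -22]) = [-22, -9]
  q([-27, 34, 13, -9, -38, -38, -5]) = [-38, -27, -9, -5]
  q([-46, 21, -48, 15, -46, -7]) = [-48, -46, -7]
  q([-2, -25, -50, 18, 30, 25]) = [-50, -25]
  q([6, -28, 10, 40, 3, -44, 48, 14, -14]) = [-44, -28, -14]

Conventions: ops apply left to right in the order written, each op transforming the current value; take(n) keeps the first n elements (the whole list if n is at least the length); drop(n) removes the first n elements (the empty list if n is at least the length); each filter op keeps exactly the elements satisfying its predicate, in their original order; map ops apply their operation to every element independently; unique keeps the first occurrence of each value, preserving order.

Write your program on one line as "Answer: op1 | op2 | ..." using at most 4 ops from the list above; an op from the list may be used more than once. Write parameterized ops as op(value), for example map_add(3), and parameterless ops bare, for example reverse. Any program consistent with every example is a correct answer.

filter_lt(-2) | sort_desc | unique | sort_asc

Check, running the answer program on each example:
  [-9, 36, -22] -> [-9, -22] -> [-9, -22] -> [-9, -22] -> [-22, -9]
  [-27, 34, 13, -9, -38, -38, -5] -> [-27, -9, -38, -38, -5] -> [-5, -9, -27, -38, -38] -> [-5, -9, -27, -38] -> [-38, -27, -9, -5]
  [-46, 21, -48, 15, -46, -7] -> [-46, -48, -46, -7] -> [-7, -46, -46, -48] -> [-7, -46, -48] -> [-48, -46, -7]
  [-2, -25, -50, 18, 30, 25] -> [-25, -50] -> [-25, -50] -> [-25, -50] -> [-50, -25]
  [6, -28, 10, 40, 3, -44, 48, 14, -14] -> [-28, -44, -14] -> [-14, -28, -44] -> [-14, -28, -44] -> [-44, -28, -14]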